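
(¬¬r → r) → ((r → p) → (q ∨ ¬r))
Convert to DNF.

(r ∧ ¬p) ∨ q ∨ ¬r

(¬¬r → r) → ((r → p) → (q ∨ ¬r))
≡ ¬(¬¬r → r) ∨ ((r → p) → (q ∨ ¬r))   (eliminate →)
≡ ¬(¬¬¬r ∨ r) ∨ ((r → p) → (q ∨ ¬r))   (eliminate →)
≡ ¬(¬¬¬r ∨ r) ∨ ¬(r → p) ∨ q ∨ ¬r   (eliminate →)
≡ ¬(¬¬¬r ∨ r) ∨ ¬(¬r ∨ p) ∨ q ∨ ¬r   (eliminate →)
≡ (¬¬¬¬r ∧ ¬r) ∨ ¬(¬r ∨ p) ∨ q ∨ ¬r   (De Morgan)
≡ (¬¬r ∧ ¬r) ∨ ¬(¬r ∨ p) ∨ q ∨ ¬r   (double negation)
≡ (r ∧ ¬r) ∨ ¬(¬r ∨ p) ∨ q ∨ ¬r   (double negation)
≡ (r ∧ ¬r) ∨ (¬¬r ∧ ¬p) ∨ q ∨ ¬r   (De Morgan)
≡ (r ∧ ¬r) ∨ (r ∧ ¬p) ∨ q ∨ ¬r   (double negation)
≡ (r ∧ ¬p) ∨ q ∨ ¬r   (simplify)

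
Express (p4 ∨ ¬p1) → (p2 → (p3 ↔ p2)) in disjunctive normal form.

(¬p4 ∧ p1) ∨ ¬p2 ∨ (p2 ∧ p3)

(p4 ∨ ¬p1) → (p2 → (p3 ↔ p2))
≡ ¬(p4 ∨ ¬p1) ∨ (p2 → (p3 ↔ p2))
≡ ¬(p4 ∨ ¬p1) ∨ ¬p2 ∨ (p3 ↔ p2)
≡ ¬(p4 ∨ ¬p1) ∨ ¬p2 ∨ ((p3 → p2) ∧ (p2 → p3))
≡ ¬(p4 ∨ ¬p1) ∨ ¬p2 ∨ ((¬p3 ∨ p2) ∧ (p2 → p3))
≡ ¬(p4 ∨ ¬p1) ∨ ¬p2 ∨ ((¬p3 ∨ p2) ∧ (¬p2 ∨ p3))
≡ (¬p4 ∧ ¬¬p1) ∨ ¬p2 ∨ ((¬p3 ∨ p2) ∧ (¬p2 ∨ p3))
≡ (¬p4 ∧ p1) ∨ ¬p2 ∨ ((¬p3 ∨ p2) ∧ (¬p2 ∨ p3))
≡ (¬p4 ∧ p1) ∨ ¬p2 ∨ (¬p3 ∧ ¬p2) ∨ (¬p3 ∧ p3) ∨ (p2 ∧ ¬p2) ∨ (p2 ∧ p3)
≡ (¬p4 ∧ p1) ∨ ¬p2 ∨ (p2 ∧ p3)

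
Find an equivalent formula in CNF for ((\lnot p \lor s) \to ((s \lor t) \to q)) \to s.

((\lnot p \lor s) \to ((s \lor t) \to q)) \to s
⇔ \lnot ((\lnot p \lor s) \to ((s \lor t) \to q)) \lor s   [eliminate \to]
⇔ \lnot (\lnot (\lnot p \lor s) \lor ((s \lor t) \to q)) \lor s   [eliminate \to]
⇔ \lnot (\lnot (\lnot p \lor s) \lor \lnot (s \lor t) \lor q) \lor s   [eliminate \to]
⇔ (\lnot \lnot (\lnot p \lor s) \land \lnot \lnot (s \lor t) \land \lnot q) \lor s   [De Morgan]
⇔ ((\lnot p \lor s) \land \lnot \lnot (s \lor t) \land \lnot q) \lor s   [double negation]
⇔ ((\lnot p \lor s) \land (s \lor t) \land \lnot q) \lor s   [double negation]
⇔ (\lnot p \lor s \lor s) \land (s \lor t \lor s) \land (\lnot q \lor s)   [distribute \lor over \land]
⇔ (\lnot p \lor s) \land (s \lor t) \land (\lnot q \lor s)   [simplify]

(\lnot p \lor s) \land (s \lor t) \land (\lnot q \lor s)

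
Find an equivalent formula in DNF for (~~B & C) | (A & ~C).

(~~B & C) | (A & ~C)
= (B & C) | (A & ~C)

(B & C) | (A & ~C)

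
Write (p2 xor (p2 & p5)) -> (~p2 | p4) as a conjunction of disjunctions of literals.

(p2 xor (p2 & p5)) -> (~p2 | p4)
⇔ ~(p2 xor (p2 & p5)) | ~p2 | p4   — eliminate ->
⇔ ~((p2 | (p2 & p5)) & ~(p2 & p2 & p5)) | ~p2 | p4   — expand xor
⇔ ~(p2 | (p2 & p5)) | ~~(p2 & p2 & p5) | ~p2 | p4   — De Morgan
⇔ (~p2 & ~(p2 & p5)) | ~~(p2 & p2 & p5) | ~p2 | p4   — De Morgan
⇔ (~p2 & (~p2 | ~p5)) | ~~(p2 & p2 & p5) | ~p2 | p4   — De Morgan
⇔ (~p2 & (~p2 | ~p5)) | (p2 & p2 & p5) | ~p2 | p4   — double negation
⇔ (~p2 | p2 | ~p2 | p4) & (~p2 | p2 | ~p2 | p4) & (~p2 | p5 | ~p2 | p4) & (~p2 | ~p5 | p2 | ~p2 | p4) & (~p2 | ~p5 | p2 | ~p2 | p4) & (~p2 | ~p5 | p5 | ~p2 | p4)   — distribute | over &
⇔ ~p2 | p5 | p4   — simplify

~p2 | p5 | p4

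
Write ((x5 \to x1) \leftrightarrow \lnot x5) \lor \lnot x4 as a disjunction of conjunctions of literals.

((x5 \to x1) \leftrightarrow \lnot x5) \lor \lnot x4
≡ (((x5 \to x1) \to \lnot x5) \land (\lnot x5 \to (x5 \to x1))) \lor \lnot x4   [eliminate \leftrightarrow]
≡ ((\lnot (x5 \to x1) \lor \lnot x5) \land (\lnot x5 \to (x5 \to x1))) \lor \lnot x4   [eliminate \to]
≡ ((\lnot (\lnot x5 \lor x1) \lor \lnot x5) \land (\lnot x5 \to (x5 \to x1))) \lor \lnot x4   [eliminate \to]
≡ ((\lnot (\lnot x5 \lor x1) \lor \lnot x5) \land (\lnot \lnot x5 \lor (x5 \to x1))) \lor \lnot x4   [eliminate \to]
≡ ((\lnot (\lnot x5 \lor x1) \lor \lnot x5) \land (\lnot \lnot x5 \lor \lnot x5 \lor x1)) \lor \lnot x4   [eliminate \to]
≡ (((\lnot \lnot x5 \land \lnot x1) \lor \lnot x5) \land (\lnot \lnot x5 \lor \lnot x5 \lor x1)) \lor \lnot x4   [De Morgan]
≡ (((x5 \land \lnot x1) \lor \lnot x5) \land (\lnot \lnot x5 \lor \lnot x5 \lor x1)) \lor \lnot x4   [double negation]
≡ (((x5 \land \lnot x1) \lor \lnot x5) \land (x5 \lor \lnot x5 \lor x1)) \lor \lnot x4   [double negation]
≡ (x5 \land \lnot x1 \land x5) \lor (x5 \land \lnot x1 \land \lnot x5) \lor (x5 \land \lnot x1 \land x1) \lor (\lnot x5 \land x5) \lor (\lnot x5 \land \lnot x5) \lor (\lnot x5 \land x1) \lor \lnot x4   [distribute \land over \lor]
≡ (x5 \land \lnot x1) \lor \lnot x5 \lor \lnot x4   [simplify]

(x5 \land \lnot x1) \lor \lnot x5 \lor \lnot x4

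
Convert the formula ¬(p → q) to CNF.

¬(p → q)
= ¬(¬p ∨ q)   [eliminate →]
= ¬¬p ∧ ¬q   [De Morgan]
= p ∧ ¬q   [double negation]

p ∧ ¬q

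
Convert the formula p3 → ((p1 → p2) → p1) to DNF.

¬p3 ∨ p1

p3 → ((p1 → p2) → p1)
≡ ¬p3 ∨ ((p1 → p2) → p1)   [eliminate →]
≡ ¬p3 ∨ ¬(p1 → p2) ∨ p1   [eliminate →]
≡ ¬p3 ∨ ¬(¬p1 ∨ p2) ∨ p1   [eliminate →]
≡ ¬p3 ∨ (¬¬p1 ∧ ¬p2) ∨ p1   [De Morgan]
≡ ¬p3 ∨ (p1 ∧ ¬p2) ∨ p1   [double negation]
≡ ¬p3 ∨ p1   [simplify]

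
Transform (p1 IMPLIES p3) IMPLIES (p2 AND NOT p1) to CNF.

(p1 OR p2) AND (NOT p3 OR p2) AND (NOT p3 OR NOT p1)

(p1 IMPLIES p3) IMPLIES (p2 AND NOT p1)
≡ NOT (p1 IMPLIES p3) OR (p2 AND NOT p1)   (eliminate IMPLIES)
≡ NOT (NOT p1 OR p3) OR (p2 AND NOT p1)   (eliminate IMPLIES)
≡ (NOT NOT p1 AND NOT p3) OR (p2 AND NOT p1)   (De Morgan)
≡ (p1 AND NOT p3) OR (p2 AND NOT p1)   (double negation)
≡ (p1 OR p2) AND (p1 OR NOT p1) AND (NOT p3 OR p2) AND (NOT p3 OR NOT p1)   (distribute OR over AND)
≡ (p1 OR p2) AND (NOT p3 OR p2) AND (NOT p3 OR NOT p1)   (simplify)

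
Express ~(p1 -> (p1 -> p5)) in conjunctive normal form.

~(p1 -> (p1 -> p5))
= ~(~p1 | (p1 -> p5))   (eliminate ->)
= ~(~p1 | ~p1 | p5)   (eliminate ->)
= ~~p1 & ~~p1 & ~p5   (De Morgan)
= p1 & ~~p1 & ~p5   (double negation)
= p1 & p1 & ~p5   (double negation)
= p1 & ~p5   (simplify)

p1 & ~p5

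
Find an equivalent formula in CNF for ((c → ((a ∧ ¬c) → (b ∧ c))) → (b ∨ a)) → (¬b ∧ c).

((c → ((a ∧ ¬c) → (b ∧ c))) → (b ∨ a)) → (¬b ∧ c)
⇔ ¬((c → ((a ∧ ¬c) → (b ∧ c))) → (b ∨ a)) ∨ (¬b ∧ c)   [eliminate →]
⇔ ¬(¬(c → ((a ∧ ¬c) → (b ∧ c))) ∨ b ∨ a) ∨ (¬b ∧ c)   [eliminate →]
⇔ ¬(¬(¬c ∨ ((a ∧ ¬c) → (b ∧ c))) ∨ b ∨ a) ∨ (¬b ∧ c)   [eliminate →]
⇔ ¬(¬(¬c ∨ ¬(a ∧ ¬c) ∨ (b ∧ c)) ∨ b ∨ a) ∨ (¬b ∧ c)   [eliminate →]
⇔ (¬¬(¬c ∨ ¬(a ∧ ¬c) ∨ (b ∧ c)) ∧ ¬b ∧ ¬a) ∨ (¬b ∧ c)   [De Morgan]
⇔ ((¬c ∨ ¬(a ∧ ¬c) ∨ (b ∧ c)) ∧ ¬b ∧ ¬a) ∨ (¬b ∧ c)   [double negation]
⇔ ((¬c ∨ ¬a ∨ ¬¬c ∨ (b ∧ c)) ∧ ¬b ∧ ¬a) ∨ (¬b ∧ c)   [De Morgan]
⇔ ((¬c ∨ ¬a ∨ c ∨ (b ∧ c)) ∧ ¬b ∧ ¬a) ∨ (¬b ∧ c)   [double negation]
⇔ (¬c ∨ ¬a ∨ c ∨ b ∨ ¬b) ∧ (¬c ∨ ¬a ∨ c ∨ b ∨ c) ∧ (¬c ∨ ¬a ∨ c ∨ c ∨ ¬b) ∧ (¬c ∨ ¬a ∨ c ∨ c ∨ c) ∧ (¬b ∨ ¬b) ∧ (¬b ∨ c) ∧ (¬a ∨ ¬b) ∧ (¬a ∨ c)   [distribute ∨ over ∧]
⇔ ¬b ∧ (¬a ∨ c)   [simplify]

¬b ∧ (¬a ∨ c)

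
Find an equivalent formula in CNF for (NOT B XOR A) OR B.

(NOT B XOR A) OR B
≡ ((NOT B OR A) AND NOT (NOT B AND A)) OR B   [expand XOR]
≡ ((NOT B OR A) AND (NOT NOT B OR NOT A)) OR B   [De Morgan]
≡ ((NOT B OR A) AND (B OR NOT A)) OR B   [double negation]
≡ (NOT B OR A OR B) AND (B OR NOT A OR B)   [distribute OR over AND]
≡ B OR NOT A   [simplify]

B OR NOT A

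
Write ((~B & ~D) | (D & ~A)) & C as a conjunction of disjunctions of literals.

((~B & ~D) | (D & ~A)) & C
⇔ (~B | D) & (~B | ~A) & (~D | D) & (~D | ~A) & C
⇔ (~B | D) & (~B | ~A) & (~D | ~A) & C

(~B | D) & (~B | ~A) & (~D | ~A) & C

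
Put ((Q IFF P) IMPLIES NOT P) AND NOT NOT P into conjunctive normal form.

(NOT P OR NOT Q) AND P

((Q IFF P) IMPLIES NOT P) AND NOT NOT P
≡ (NOT (Q IFF P) OR NOT P) AND NOT NOT P
≡ (NOT ((Q IMPLIES P) AND (P IMPLIES Q)) OR NOT P) AND NOT NOT P
≡ (NOT ((NOT Q OR P) AND (P IMPLIES Q)) OR NOT P) AND NOT NOT P
≡ (NOT ((NOT Q OR P) AND (NOT P OR Q)) OR NOT P) AND NOT NOT P
≡ (NOT (NOT Q OR P) OR NOT (NOT P OR Q) OR NOT P) AND NOT NOT P
≡ ((NOT NOT Q AND NOT P) OR NOT (NOT P OR Q) OR NOT P) AND NOT NOT P
≡ ((Q AND NOT P) OR NOT (NOT P OR Q) OR NOT P) AND NOT NOT P
≡ ((Q AND NOT P) OR (NOT NOT P AND NOT Q) OR NOT P) AND NOT NOT P
≡ ((Q AND NOT P) OR (P AND NOT Q) OR NOT P) AND NOT NOT P
≡ ((Q AND NOT P) OR (P AND NOT Q) OR NOT P) AND P
≡ (Q OR P OR NOT P) AND (Q OR NOT Q OR NOT P) AND (NOT P OR P OR NOT P) AND (NOT P OR NOT Q OR NOT P) AND P
≡ (NOT P OR NOT Q) AND P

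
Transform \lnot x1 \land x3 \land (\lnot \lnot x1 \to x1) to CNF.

\lnot x1 \land x3

\lnot x1 \land x3 \land (\lnot \lnot x1 \to x1)
≡ \lnot x1 \land x3 \land (\lnot \lnot \lnot x1 \lor x1)   — eliminate \to
≡ \lnot x1 \land x3 \land (\lnot x1 \lor x1)   — double negation
≡ \lnot x1 \land x3   — simplify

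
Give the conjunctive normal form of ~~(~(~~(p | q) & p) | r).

~~(~(~~(p | q) & p) | r)
≡ ~(~~(p | q) & p) | r
≡ ~~~(p | q) | ~p | r
≡ ~(p | q) | ~p | r
≡ (~p & ~q) | ~p | r
≡ (~p | ~p | r) & (~q | ~p | r)
≡ ~p | r

~p | r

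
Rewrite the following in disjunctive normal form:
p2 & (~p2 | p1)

p2 & (~p2 | p1)
≡ (p2 & ~p2) | (p2 & p1)   (distribute & over |)
≡ p2 & p1   (simplify)

p2 & p1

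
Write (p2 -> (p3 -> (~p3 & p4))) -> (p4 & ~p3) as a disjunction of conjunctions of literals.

(p2 -> (p3 -> (~p3 & p4))) -> (p4 & ~p3)
≡ ~(p2 -> (p3 -> (~p3 & p4))) | (p4 & ~p3)   [eliminate ->]
≡ ~(~p2 | (p3 -> (~p3 & p4))) | (p4 & ~p3)   [eliminate ->]
≡ ~(~p2 | ~p3 | (~p3 & p4)) | (p4 & ~p3)   [eliminate ->]
≡ (~~p2 & ~~p3 & ~(~p3 & p4)) | (p4 & ~p3)   [De Morgan]
≡ (p2 & ~~p3 & ~(~p3 & p4)) | (p4 & ~p3)   [double negation]
≡ (p2 & p3 & ~(~p3 & p4)) | (p4 & ~p3)   [double negation]
≡ (p2 & p3 & (~~p3 | ~p4)) | (p4 & ~p3)   [De Morgan]
≡ (p2 & p3 & (p3 | ~p4)) | (p4 & ~p3)   [double negation]
≡ (p2 & p3 & p3) | (p2 & p3 & ~p4) | (p4 & ~p3)   [distribute & over |]
≡ (p2 & p3) | (p4 & ~p3)   [simplify]

(p2 & p3) | (p4 & ~p3)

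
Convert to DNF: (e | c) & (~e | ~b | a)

(e & ~b) | (e & a) | (c & ~e) | (c & ~b) | (c & a)

(e | c) & (~e | ~b | a)
≡ (e & ~e) | (e & ~b) | (e & a) | (c & ~e) | (c & ~b) | (c & a)   [distribute & over |]
≡ (e & ~b) | (e & a) | (c & ~e) | (c & ~b) | (c & a)   [simplify]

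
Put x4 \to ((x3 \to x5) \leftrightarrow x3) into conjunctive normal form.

x4 \to ((x3 \to x5) \leftrightarrow x3)
= \lnot x4 \lor ((x3 \to x5) \leftrightarrow x3)   [eliminate \to]
= \lnot x4 \lor (((x3 \to x5) \to x3) \land (x3 \to (x3 \to x5)))   [eliminate \leftrightarrow]
= \lnot x4 \lor ((\lnot (x3 \to x5) \lor x3) \land (x3 \to (x3 \to x5)))   [eliminate \to]
= \lnot x4 \lor ((\lnot (\lnot x3 \lor x5) \lor x3) \land (x3 \to (x3 \to x5)))   [eliminate \to]
= \lnot x4 \lor ((\lnot (\lnot x3 \lor x5) \lor x3) \land (\lnot x3 \lor (x3 \to x5)))   [eliminate \to]
= \lnot x4 \lor ((\lnot (\lnot x3 \lor x5) \lor x3) \land (\lnot x3 \lor \lnot x3 \lor x5))   [eliminate \to]
= \lnot x4 \lor (((\lnot \lnot x3 \land \lnot x5) \lor x3) \land (\lnot x3 \lor \lnot x3 \lor x5))   [De Morgan]
= \lnot x4 \lor (((x3 \land \lnot x5) \lor x3) \land (\lnot x3 \lor \lnot x3 \lor x5))   [double negation]
= (\lnot x4 \lor x3 \lor x3) \land (\lnot x4 \lor \lnot x5 \lor x3) \land (\lnot x4 \lor \lnot x3 \lor \lnot x3 \lor x5)   [distribute \lor over \land]
= (\lnot x4 \lor x3) \land (\lnot x4 \lor \lnot x3 \lor x5)   [simplify]

(\lnot x4 \lor x3) \land (\lnot x4 \lor \lnot x3 \lor x5)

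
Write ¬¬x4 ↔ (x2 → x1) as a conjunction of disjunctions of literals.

¬¬x4 ↔ (x2 → x1)
≡ (¬¬x4 → (x2 → x1)) ∧ ((x2 → x1) → ¬¬x4)   (eliminate ↔)
≡ (¬¬¬x4 ∨ (x2 → x1)) ∧ ((x2 → x1) → ¬¬x4)   (eliminate →)
≡ (¬¬¬x4 ∨ ¬x2 ∨ x1) ∧ ((x2 → x1) → ¬¬x4)   (eliminate →)
≡ (¬¬¬x4 ∨ ¬x2 ∨ x1) ∧ (¬(x2 → x1) ∨ ¬¬x4)   (eliminate →)
≡ (¬¬¬x4 ∨ ¬x2 ∨ x1) ∧ (¬(¬x2 ∨ x1) ∨ ¬¬x4)   (eliminate →)
≡ (¬x4 ∨ ¬x2 ∨ x1) ∧ (¬(¬x2 ∨ x1) ∨ ¬¬x4)   (double negation)
≡ (¬x4 ∨ ¬x2 ∨ x1) ∧ ((¬¬x2 ∧ ¬x1) ∨ ¬¬x4)   (De Morgan)
≡ (¬x4 ∨ ¬x2 ∨ x1) ∧ ((x2 ∧ ¬x1) ∨ ¬¬x4)   (double negation)
≡ (¬x4 ∨ ¬x2 ∨ x1) ∧ ((x2 ∧ ¬x1) ∨ x4)   (double negation)
≡ (¬x4 ∨ ¬x2 ∨ x1) ∧ (x2 ∨ x4) ∧ (¬x1 ∨ x4)   (distribute ∨ over ∧)

(¬x4 ∨ ¬x2 ∨ x1) ∧ (x2 ∨ x4) ∧ (¬x1 ∨ x4)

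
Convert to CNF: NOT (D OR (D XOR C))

NOT D AND (NOT C OR D)

NOT (D OR (D XOR C))
≡ NOT (D OR ((D OR C) AND NOT (D AND C)))   [expand XOR]
≡ NOT D AND NOT ((D OR C) AND NOT (D AND C))   [De Morgan]
≡ NOT D AND (NOT (D OR C) OR NOT NOT (D AND C))   [De Morgan]
≡ NOT D AND ((NOT D AND NOT C) OR NOT NOT (D AND C))   [De Morgan]
≡ NOT D AND ((NOT D AND NOT C) OR (D AND C))   [double negation]
≡ NOT D AND (NOT D OR D) AND (NOT D OR C) AND (NOT C OR D) AND (NOT C OR C)   [distribute OR over AND]
≡ NOT D AND (NOT C OR D)   [simplify]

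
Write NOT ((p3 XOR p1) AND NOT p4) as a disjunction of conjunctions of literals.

(NOT p3 AND NOT p1) OR (p1 AND p3) OR p4

NOT ((p3 XOR p1) AND NOT p4)
≡ NOT (((p3 AND NOT p1) OR (NOT p3 AND p1)) AND NOT p4)
≡ NOT ((p3 AND NOT p1) OR (NOT p3 AND p1)) OR NOT NOT p4
≡ (NOT (p3 AND NOT p1) AND NOT (NOT p3 AND p1)) OR NOT NOT p4
≡ ((NOT p3 OR NOT NOT p1) AND NOT (NOT p3 AND p1)) OR NOT NOT p4
≡ ((NOT p3 OR p1) AND NOT (NOT p3 AND p1)) OR NOT NOT p4
≡ ((NOT p3 OR p1) AND (NOT NOT p3 OR NOT p1)) OR NOT NOT p4
≡ ((NOT p3 OR p1) AND (p3 OR NOT p1)) OR NOT NOT p4
≡ ((NOT p3 OR p1) AND (p3 OR NOT p1)) OR p4
≡ (NOT p3 AND p3) OR (NOT p3 AND NOT p1) OR (p1 AND p3) OR (p1 AND NOT p1) OR p4
≡ (NOT p3 AND NOT p1) OR (p1 AND p3) OR p4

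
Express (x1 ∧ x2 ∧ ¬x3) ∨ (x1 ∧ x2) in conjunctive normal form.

x1 ∧ x2

(x1 ∧ x2 ∧ ¬x3) ∨ (x1 ∧ x2)
≡ (x1 ∨ x1) ∧ (x1 ∨ x2) ∧ (x2 ∨ x1) ∧ (x2 ∨ x2) ∧ (¬x3 ∨ x1) ∧ (¬x3 ∨ x2)   [distribute ∨ over ∧]
≡ x1 ∧ x2   [simplify]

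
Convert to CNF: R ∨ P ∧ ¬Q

R ∨ P ∧ ¬Q
⇔ (R ∨ P) ∧ (R ∨ ¬Q)

(R ∨ P) ∧ (R ∨ ¬Q)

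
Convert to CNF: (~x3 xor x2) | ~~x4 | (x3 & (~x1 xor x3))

(~x3 | x2 | x4 | x1) & (x3 | ~x2 | x4)

(~x3 xor x2) | ~~x4 | (x3 & (~x1 xor x3))
≡ ((~x3 | x2) & ~(~x3 & x2)) | ~~x4 | (x3 & (~x1 xor x3))   — expand xor
≡ ((~x3 | x2) & ~(~x3 & x2)) | ~~x4 | (x3 & (~x1 | x3) & ~(~x1 & x3))   — expand xor
≡ ((~x3 | x2) & (~~x3 | ~x2)) | ~~x4 | (x3 & (~x1 | x3) & ~(~x1 & x3))   — De Morgan
≡ ((~x3 | x2) & (x3 | ~x2)) | ~~x4 | (x3 & (~x1 | x3) & ~(~x1 & x3))   — double negation
≡ ((~x3 | x2) & (x3 | ~x2)) | x4 | (x3 & (~x1 | x3) & ~(~x1 & x3))   — double negation
≡ ((~x3 | x2) & (x3 | ~x2)) | x4 | (x3 & (~x1 | x3) & (~~x1 | ~x3))   — De Morgan
≡ ((~x3 | x2) & (x3 | ~x2)) | x4 | (x3 & (~x1 | x3) & (x1 | ~x3))   — double negation
≡ (~x3 | x2 | x4 | x3) & (~x3 | x2 | x4 | ~x1 | x3) & (~x3 | x2 | x4 | x1 | ~x3) & (x3 | ~x2 | x4 | x3) & (x3 | ~x2 | x4 | ~x1 | x3) & (x3 | ~x2 | x4 | x1 | ~x3)   — distribute | over &
≡ (~x3 | x2 | x4 | x1) & (x3 | ~x2 | x4)   — simplify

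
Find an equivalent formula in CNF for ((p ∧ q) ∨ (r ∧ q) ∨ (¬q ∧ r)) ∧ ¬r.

(p ∨ r) ∧ (q ∨ r) ∧ ¬r

((p ∧ q) ∨ (r ∧ q) ∨ (¬q ∧ r)) ∧ ¬r
≡ (p ∨ r ∨ ¬q) ∧ (p ∨ r ∨ r) ∧ (p ∨ q ∨ ¬q) ∧ (p ∨ q ∨ r) ∧ (q ∨ r ∨ ¬q) ∧ (q ∨ r ∨ r) ∧ (q ∨ q ∨ ¬q) ∧ (q ∨ q ∨ r) ∧ ¬r
≡ (p ∨ r) ∧ (q ∨ r) ∧ ¬r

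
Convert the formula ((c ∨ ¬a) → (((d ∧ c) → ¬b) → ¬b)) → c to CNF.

((c ∨ ¬a) → (((d ∧ c) → ¬b) → ¬b)) → c
≡ ¬((c ∨ ¬a) → (((d ∧ c) → ¬b) → ¬b)) ∨ c   [eliminate →]
≡ ¬(¬(c ∨ ¬a) ∨ (((d ∧ c) → ¬b) → ¬b)) ∨ c   [eliminate →]
≡ ¬(¬(c ∨ ¬a) ∨ ¬((d ∧ c) → ¬b) ∨ ¬b) ∨ c   [eliminate →]
≡ ¬(¬(c ∨ ¬a) ∨ ¬(¬(d ∧ c) ∨ ¬b) ∨ ¬b) ∨ c   [eliminate →]
≡ (¬¬(c ∨ ¬a) ∧ ¬¬(¬(d ∧ c) ∨ ¬b) ∧ ¬¬b) ∨ c   [De Morgan]
≡ ((c ∨ ¬a) ∧ ¬¬(¬(d ∧ c) ∨ ¬b) ∧ ¬¬b) ∨ c   [double negation]
≡ ((c ∨ ¬a) ∧ (¬(d ∧ c) ∨ ¬b) ∧ ¬¬b) ∨ c   [double negation]
≡ ((c ∨ ¬a) ∧ (¬d ∨ ¬c ∨ ¬b) ∧ ¬¬b) ∨ c   [De Morgan]
≡ ((c ∨ ¬a) ∧ (¬d ∨ ¬c ∨ ¬b) ∧ b) ∨ c   [double negation]
≡ (c ∨ ¬a ∨ c) ∧ (¬d ∨ ¬c ∨ ¬b ∨ c) ∧ (b ∨ c)   [distribute ∨ over ∧]
≡ (c ∨ ¬a) ∧ (b ∨ c)   [simplify]

(c ∨ ¬a) ∧ (b ∨ c)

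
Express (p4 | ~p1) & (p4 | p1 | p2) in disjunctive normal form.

p4 | (~p1 & p2)

(p4 | ~p1) & (p4 | p1 | p2)
≡ (p4 & p4) | (p4 & p1) | (p4 & p2) | (~p1 & p4) | (~p1 & p1) | (~p1 & p2)   — distribute & over |
≡ p4 | (~p1 & p2)   — simplify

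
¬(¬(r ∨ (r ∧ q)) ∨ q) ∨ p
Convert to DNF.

(r ∧ ¬q) ∨ p

¬(¬(r ∨ (r ∧ q)) ∨ q) ∨ p
= (¬¬(r ∨ (r ∧ q)) ∧ ¬q) ∨ p   [De Morgan]
= ((r ∨ (r ∧ q)) ∧ ¬q) ∨ p   [double negation]
= (r ∧ ¬q) ∨ (r ∧ q ∧ ¬q) ∨ p   [distribute ∧ over ∨]
= (r ∧ ¬q) ∨ p   [simplify]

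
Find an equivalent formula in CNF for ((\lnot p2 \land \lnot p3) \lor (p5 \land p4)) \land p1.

(\lnot p2 \lor p5) \land (\lnot p2 \lor p4) \land (\lnot p3 \lor p5) \land (\lnot p3 \lor p4) \land p1

((\lnot p2 \land \lnot p3) \lor (p5 \land p4)) \land p1
= (\lnot p2 \lor p5) \land (\lnot p2 \lor p4) \land (\lnot p3 \lor p5) \land (\lnot p3 \lor p4) \land p1   — distribute \lor over \land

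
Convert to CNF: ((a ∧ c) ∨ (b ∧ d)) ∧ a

(c ∨ b) ∧ (c ∨ d) ∧ a

((a ∧ c) ∨ (b ∧ d)) ∧ a
⇔ (a ∨ b) ∧ (a ∨ d) ∧ (c ∨ b) ∧ (c ∨ d) ∧ a   — distribute ∨ over ∧
⇔ (c ∨ b) ∧ (c ∨ d) ∧ a   — simplify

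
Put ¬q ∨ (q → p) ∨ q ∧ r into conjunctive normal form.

¬q ∨ p ∨ r

¬q ∨ (q → p) ∨ q ∧ r
⇔ ¬q ∨ ¬q ∨ p ∨ q ∧ r   — eliminate →
⇔ (¬q ∨ ¬q ∨ p ∨ q) ∧ (¬q ∨ ¬q ∨ p ∨ r)   — distribute ∨ over ∧
⇔ ¬q ∨ p ∨ r   — simplify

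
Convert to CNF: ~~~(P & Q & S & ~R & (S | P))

~P | ~Q | ~S | R

~~~(P & Q & S & ~R & (S | P))
≡ ~(P & Q & S & ~R & (S | P))   [double negation]
≡ ~P | ~Q | ~S | ~~R | ~(S | P)   [De Morgan]
≡ ~P | ~Q | ~S | R | ~(S | P)   [double negation]
≡ ~P | ~Q | ~S | R | (~S & ~P)   [De Morgan]
≡ (~P | ~Q | ~S | R | ~S) & (~P | ~Q | ~S | R | ~P)   [distribute | over &]
≡ ~P | ~Q | ~S | R   [simplify]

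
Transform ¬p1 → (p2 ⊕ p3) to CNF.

¬p1 → (p2 ⊕ p3)
≡ ¬¬p1 ∨ (p2 ⊕ p3)   (eliminate →)
≡ ¬¬p1 ∨ ((p2 ∨ p3) ∧ ¬(p2 ∧ p3))   (expand ⊕)
≡ p1 ∨ ((p2 ∨ p3) ∧ ¬(p2 ∧ p3))   (double negation)
≡ p1 ∨ ((p2 ∨ p3) ∧ (¬p2 ∨ ¬p3))   (De Morgan)
≡ (p1 ∨ p2 ∨ p3) ∧ (p1 ∨ ¬p2 ∨ ¬p3)   (distribute ∨ over ∧)

(p1 ∨ p2 ∨ p3) ∧ (p1 ∨ ¬p2 ∨ ¬p3)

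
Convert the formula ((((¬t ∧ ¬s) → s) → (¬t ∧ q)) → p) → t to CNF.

(¬s ∨ q ∨ t) ∧ (¬p ∨ t)

((((¬t ∧ ¬s) → s) → (¬t ∧ q)) → p) → t
⇔ ¬((((¬t ∧ ¬s) → s) → (¬t ∧ q)) → p) ∨ t   — eliminate →
⇔ ¬(¬(((¬t ∧ ¬s) → s) → (¬t ∧ q)) ∨ p) ∨ t   — eliminate →
⇔ ¬(¬(¬((¬t ∧ ¬s) → s) ∨ (¬t ∧ q)) ∨ p) ∨ t   — eliminate →
⇔ ¬(¬(¬(¬(¬t ∧ ¬s) ∨ s) ∨ (¬t ∧ q)) ∨ p) ∨ t   — eliminate →
⇔ (¬¬(¬(¬(¬t ∧ ¬s) ∨ s) ∨ (¬t ∧ q)) ∧ ¬p) ∨ t   — De Morgan
⇔ ((¬(¬(¬t ∧ ¬s) ∨ s) ∨ (¬t ∧ q)) ∧ ¬p) ∨ t   — double negation
⇔ (((¬¬(¬t ∧ ¬s) ∧ ¬s) ∨ (¬t ∧ q)) ∧ ¬p) ∨ t   — De Morgan
⇔ (((¬t ∧ ¬s ∧ ¬s) ∨ (¬t ∧ q)) ∧ ¬p) ∨ t   — double negation
⇔ (¬t ∨ ¬t ∨ t) ∧ (¬t ∨ q ∨ t) ∧ (¬s ∨ ¬t ∨ t) ∧ (¬s ∨ q ∨ t) ∧ (¬s ∨ ¬t ∨ t) ∧ (¬s ∨ q ∨ t) ∧ (¬p ∨ t)   — distribute ∨ over ∧
⇔ (¬s ∨ q ∨ t) ∧ (¬p ∨ t)   — simplify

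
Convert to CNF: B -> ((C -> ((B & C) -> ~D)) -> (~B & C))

B -> ((C -> ((B & C) -> ~D)) -> (~B & C))
⇔ ~B | ((C -> ((B & C) -> ~D)) -> (~B & C))
⇔ ~B | ~(C -> ((B & C) -> ~D)) | (~B & C)
⇔ ~B | ~(~C | ((B & C) -> ~D)) | (~B & C)
⇔ ~B | ~(~C | ~(B & C) | ~D) | (~B & C)
⇔ ~B | (~~C & ~~(B & C) & ~~D) | (~B & C)
⇔ ~B | (C & ~~(B & C) & ~~D) | (~B & C)
⇔ ~B | (C & B & C & ~~D) | (~B & C)
⇔ ~B | (C & B & C & D) | (~B & C)
⇔ (~B | C | ~B) & (~B | C | C) & (~B | B | ~B) & (~B | B | C) & (~B | C | ~B) & (~B | C | C) & (~B | D | ~B) & (~B | D | C)
⇔ (~B | C) & (~B | D)

(~B | C) & (~B | D)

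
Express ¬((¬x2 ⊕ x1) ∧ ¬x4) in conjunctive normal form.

¬((¬x2 ⊕ x1) ∧ ¬x4)
= ¬((¬x2 ∨ x1) ∧ ¬(¬x2 ∧ x1) ∧ ¬x4)   — expand ⊕
= ¬(¬x2 ∨ x1) ∨ ¬¬(¬x2 ∧ x1) ∨ ¬¬x4   — De Morgan
= ¬¬x2 ∧ ¬x1 ∨ ¬¬(¬x2 ∧ x1) ∨ ¬¬x4   — De Morgan
= x2 ∧ ¬x1 ∨ ¬¬(¬x2 ∧ x1) ∨ ¬¬x4   — double negation
= x2 ∧ ¬x1 ∨ ¬x2 ∧ x1 ∨ ¬¬x4   — double negation
= x2 ∧ ¬x1 ∨ ¬x2 ∧ x1 ∨ x4   — double negation
= (x2 ∨ ¬x2 ∨ x4) ∧ (x2 ∨ x1 ∨ x4) ∧ (¬x1 ∨ ¬x2 ∨ x4) ∧ (¬x1 ∨ x1 ∨ x4)   — distribute ∨ over ∧
= (x2 ∨ x1 ∨ x4) ∧ (¬x1 ∨ ¬x2 ∨ x4)   — simplify

(x2 ∨ x1 ∨ x4) ∧ (¬x1 ∨ ¬x2 ∨ x4)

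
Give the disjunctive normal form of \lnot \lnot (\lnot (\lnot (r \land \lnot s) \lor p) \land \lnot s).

r \land \lnot s \land \lnot p

\lnot \lnot (\lnot (\lnot (r \land \lnot s) \lor p) \land \lnot s)
≡ \lnot (\lnot (r \land \lnot s) \lor p) \land \lnot s   (double negation)
≡ \lnot \lnot (r \land \lnot s) \land \lnot p \land \lnot s   (De Morgan)
≡ r \land \lnot s \land \lnot p \land \lnot s   (double negation)
≡ r \land \lnot s \land \lnot p   (simplify)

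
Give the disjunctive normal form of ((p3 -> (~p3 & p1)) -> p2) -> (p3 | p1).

((p3 -> (~p3 & p1)) -> p2) -> (p3 | p1)
= ~((p3 -> (~p3 & p1)) -> p2) | p3 | p1   [eliminate ->]
= ~(~(p3 -> (~p3 & p1)) | p2) | p3 | p1   [eliminate ->]
= ~(~(~p3 | (~p3 & p1)) | p2) | p3 | p1   [eliminate ->]
= (~~(~p3 | (~p3 & p1)) & ~p2) | p3 | p1   [De Morgan]
= ((~p3 | (~p3 & p1)) & ~p2) | p3 | p1   [double negation]
= (~p3 & ~p2) | (~p3 & p1 & ~p2) | p3 | p1   [distribute & over |]
= (~p3 & ~p2) | p3 | p1   [simplify]

(~p3 & ~p2) | p3 | p1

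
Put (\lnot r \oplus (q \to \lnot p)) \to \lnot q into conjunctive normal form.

(\lnot r \oplus (q \to \lnot p)) \to \lnot q
= \lnot (\lnot r \oplus (q \to \lnot p)) \lor \lnot q   — eliminate \to
= \lnot ((\lnot r \lor (q \to \lnot p)) \land \lnot (\lnot r \land (q \to \lnot p))) \lor \lnot q   — expand \oplus
= \lnot ((\lnot r \lor \lnot q \lor \lnot p) \land \lnot (\lnot r \land (q \to \lnot p))) \lor \lnot q   — eliminate \to
= \lnot ((\lnot r \lor \lnot q \lor \lnot p) \land \lnot (\lnot r \land (\lnot q \lor \lnot p))) \lor \lnot q   — eliminate \to
= \lnot (\lnot r \lor \lnot q \lor \lnot p) \lor \lnot \lnot (\lnot r \land (\lnot q \lor \lnot p)) \lor \lnot q   — De Morgan
= (\lnot \lnot r \land \lnot \lnot q \land \lnot \lnot p) \lor \lnot \lnot (\lnot r \land (\lnot q \lor \lnot p)) \lor \lnot q   — De Morgan
= (r \land \lnot \lnot q \land \lnot \lnot p) \lor \lnot \lnot (\lnot r \land (\lnot q \lor \lnot p)) \lor \lnot q   — double negation
= (r \land q \land \lnot \lnot p) \lor \lnot \lnot (\lnot r \land (\lnot q \lor \lnot p)) \lor \lnot q   — double negation
= (r \land q \land p) \lor \lnot \lnot (\lnot r \land (\lnot q \lor \lnot p)) \lor \lnot q   — double negation
= (r \land q \land p) \lor (\lnot r \land (\lnot q \lor \lnot p)) \lor \lnot q   — double negation
= (r \lor \lnot r \lor \lnot q) \land (r \lor \lnot q \lor \lnot p \lor \lnot q) \land (q \lor \lnot r \lor \lnot q) \land (q \lor \lnot q \lor \lnot p \lor \lnot q) \land (p \lor \lnot r \lor \lnot q) \land (p \lor \lnot q \lor \lnot p \lor \lnot q)   — distribute \lor over \land
= (r \lor \lnot q \lor \lnot p) \land (p \lor \lnot r \lor \lnot q)   — simplify

(r \lor \lnot q \lor \lnot p) \land (p \lor \lnot r \lor \lnot q)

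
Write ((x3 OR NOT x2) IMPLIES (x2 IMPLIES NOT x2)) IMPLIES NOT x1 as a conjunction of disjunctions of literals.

(x3 OR NOT x2 OR NOT x1) AND (x2 OR NOT x1)

((x3 OR NOT x2) IMPLIES (x2 IMPLIES NOT x2)) IMPLIES NOT x1
= NOT ((x3 OR NOT x2) IMPLIES (x2 IMPLIES NOT x2)) OR NOT x1   — eliminate IMPLIES
= NOT (NOT (x3 OR NOT x2) OR (x2 IMPLIES NOT x2)) OR NOT x1   — eliminate IMPLIES
= NOT (NOT (x3 OR NOT x2) OR NOT x2 OR NOT x2) OR NOT x1   — eliminate IMPLIES
= (NOT NOT (x3 OR NOT x2) AND NOT NOT x2 AND NOT NOT x2) OR NOT x1   — De Morgan
= ((x3 OR NOT x2) AND NOT NOT x2 AND NOT NOT x2) OR NOT x1   — double negation
= ((x3 OR NOT x2) AND x2 AND NOT NOT x2) OR NOT x1   — double negation
= ((x3 OR NOT x2) AND x2 AND x2) OR NOT x1   — double negation
= (x3 OR NOT x2 OR NOT x1) AND (x2 OR NOT x1) AND (x2 OR NOT x1)   — distribute OR over AND
= (x3 OR NOT x2 OR NOT x1) AND (x2 OR NOT x1)   — simplify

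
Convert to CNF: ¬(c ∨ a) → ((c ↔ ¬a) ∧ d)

¬(c ∨ a) → ((c ↔ ¬a) ∧ d)
= ¬¬(c ∨ a) ∨ ((c ↔ ¬a) ∧ d)   — eliminate →
= ¬¬(c ∨ a) ∨ ((c → ¬a) ∧ (¬a → c) ∧ d)   — eliminate ↔
= ¬¬(c ∨ a) ∨ ((¬c ∨ ¬a) ∧ (¬a → c) ∧ d)   — eliminate →
= ¬¬(c ∨ a) ∨ ((¬c ∨ ¬a) ∧ (¬¬a ∨ c) ∧ d)   — eliminate →
= c ∨ a ∨ ((¬c ∨ ¬a) ∧ (¬¬a ∨ c) ∧ d)   — double negation
= c ∨ a ∨ ((¬c ∨ ¬a) ∧ (a ∨ c) ∧ d)   — double negation
= (c ∨ a ∨ ¬c ∨ ¬a) ∧ (c ∨ a ∨ a ∨ c) ∧ (c ∨ a ∨ d)   — distribute ∨ over ∧
= c ∨ a   — simplify

c ∨ a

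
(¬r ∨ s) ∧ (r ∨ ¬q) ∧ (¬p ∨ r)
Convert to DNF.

(¬r ∨ s) ∧ (r ∨ ¬q) ∧ (¬p ∨ r)
= (¬r ∧ r ∧ ¬p) ∨ (¬r ∧ r ∧ r) ∨ (¬r ∧ ¬q ∧ ¬p) ∨ (¬r ∧ ¬q ∧ r) ∨ (s ∧ r ∧ ¬p) ∨ (s ∧ r ∧ r) ∨ (s ∧ ¬q ∧ ¬p) ∨ (s ∧ ¬q ∧ r)   [distribute ∧ over ∨]
= (¬r ∧ ¬q ∧ ¬p) ∨ (s ∧ r) ∨ (s ∧ ¬q ∧ ¬p)   [simplify]

(¬r ∧ ¬q ∧ ¬p) ∨ (s ∧ r) ∨ (s ∧ ¬q ∧ ¬p)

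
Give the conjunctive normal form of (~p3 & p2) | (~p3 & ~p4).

~p3 & (p2 | ~p4)

(~p3 & p2) | (~p3 & ~p4)
= (~p3 | ~p3) & (~p3 | ~p4) & (p2 | ~p3) & (p2 | ~p4)   — distribute | over &
= ~p3 & (p2 | ~p4)   — simplify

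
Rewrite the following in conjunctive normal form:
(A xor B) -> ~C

(~A | B | ~C) & (~B | A | ~C)

(A xor B) -> ~C
= ~(A xor B) | ~C   (eliminate ->)
= ~((A | B) & ~(A & B)) | ~C   (expand xor)
= ~(A | B) | ~~(A & B) | ~C   (De Morgan)
= (~A & ~B) | ~~(A & B) | ~C   (De Morgan)
= (~A & ~B) | (A & B) | ~C   (double negation)
= (~A | A | ~C) & (~A | B | ~C) & (~B | A | ~C) & (~B | B | ~C)   (distribute | over &)
= (~A | B | ~C) & (~B | A | ~C)   (simplify)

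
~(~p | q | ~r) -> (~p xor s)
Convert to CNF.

~p | q | ~r | s

~(~p | q | ~r) -> (~p xor s)
≡ ~~(~p | q | ~r) | (~p xor s)   (eliminate ->)
≡ ~~(~p | q | ~r) | ((~p | s) & ~(~p & s))   (expand xor)
≡ ~p | q | ~r | ((~p | s) & ~(~p & s))   (double negation)
≡ ~p | q | ~r | ((~p | s) & (~~p | ~s))   (De Morgan)
≡ ~p | q | ~r | ((~p | s) & (p | ~s))   (double negation)
≡ (~p | q | ~r | ~p | s) & (~p | q | ~r | p | ~s)   (distribute | over &)
≡ ~p | q | ~r | s   (simplify)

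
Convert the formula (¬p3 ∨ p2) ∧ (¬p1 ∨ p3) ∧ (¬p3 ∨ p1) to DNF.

(¬p3 ∧ ¬p1) ∨ (p2 ∧ p3 ∧ p1)

(¬p3 ∨ p2) ∧ (¬p1 ∨ p3) ∧ (¬p3 ∨ p1)
⇔ (¬p3 ∧ ¬p1 ∧ ¬p3) ∨ (¬p3 ∧ ¬p1 ∧ p1) ∨ (¬p3 ∧ p3 ∧ ¬p3) ∨ (¬p3 ∧ p3 ∧ p1) ∨ (p2 ∧ ¬p1 ∧ ¬p3) ∨ (p2 ∧ ¬p1 ∧ p1) ∨ (p2 ∧ p3 ∧ ¬p3) ∨ (p2 ∧ p3 ∧ p1)   [distribute ∧ over ∨]
⇔ (¬p3 ∧ ¬p1) ∨ (p2 ∧ p3 ∧ p1)   [simplify]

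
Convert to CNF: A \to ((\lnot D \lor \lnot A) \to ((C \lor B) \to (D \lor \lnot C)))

\lnot A \lor D \lor \lnot C

A \to ((\lnot D \lor \lnot A) \to ((C \lor B) \to (D \lor \lnot C)))
≡ \lnot A \lor ((\lnot D \lor \lnot A) \to ((C \lor B) \to (D \lor \lnot C)))   (eliminate \to)
≡ \lnot A \lor \lnot (\lnot D \lor \lnot A) \lor ((C \lor B) \to (D \lor \lnot C))   (eliminate \to)
≡ \lnot A \lor \lnot (\lnot D \lor \lnot A) \lor \lnot (C \lor B) \lor D \lor \lnot C   (eliminate \to)
≡ \lnot A \lor (\lnot \lnot D \land \lnot \lnot A) \lor \lnot (C \lor B) \lor D \lor \lnot C   (De Morgan)
≡ \lnot A \lor (D \land \lnot \lnot A) \lor \lnot (C \lor B) \lor D \lor \lnot C   (double negation)
≡ \lnot A \lor (D \land A) \lor \lnot (C \lor B) \lor D \lor \lnot C   (double negation)
≡ \lnot A \lor (D \land A) \lor (\lnot C \land \lnot B) \lor D \lor \lnot C   (De Morgan)
≡ (\lnot A \lor D \lor \lnot C \lor D \lor \lnot C) \land (\lnot A \lor D \lor \lnot B \lor D \lor \lnot C) \land (\lnot A \lor A \lor \lnot C \lor D \lor \lnot C) \land (\lnot A \lor A \lor \lnot B \lor D \lor \lnot C)   (distribute \lor over \land)
≡ \lnot A \lor D \lor \lnot C   (simplify)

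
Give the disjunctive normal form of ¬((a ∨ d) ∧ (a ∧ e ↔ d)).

¬a ∧ ¬d ∨ a ∧ e ∧ ¬d ∨ d ∧ ¬a ∨ d ∧ ¬e

¬((a ∨ d) ∧ (a ∧ e ↔ d))
⇔ ¬((a ∨ d) ∧ (a ∧ e → d) ∧ (d → a ∧ e))
⇔ ¬((a ∨ d) ∧ (¬(a ∧ e) ∨ d) ∧ (d → a ∧ e))
⇔ ¬((a ∨ d) ∧ (¬(a ∧ e) ∨ d) ∧ (¬d ∨ a ∧ e))
⇔ ¬(a ∨ d) ∨ ¬(¬(a ∧ e) ∨ d) ∨ ¬(¬d ∨ a ∧ e)
⇔ ¬a ∧ ¬d ∨ ¬(¬(a ∧ e) ∨ d) ∨ ¬(¬d ∨ a ∧ e)
⇔ ¬a ∧ ¬d ∨ ¬¬(a ∧ e) ∧ ¬d ∨ ¬(¬d ∨ a ∧ e)
⇔ ¬a ∧ ¬d ∨ a ∧ e ∧ ¬d ∨ ¬(¬d ∨ a ∧ e)
⇔ ¬a ∧ ¬d ∨ a ∧ e ∧ ¬d ∨ ¬¬d ∧ ¬(a ∧ e)
⇔ ¬a ∧ ¬d ∨ a ∧ e ∧ ¬d ∨ d ∧ ¬(a ∧ e)
⇔ ¬a ∧ ¬d ∨ a ∧ e ∧ ¬d ∨ d ∧ (¬a ∨ ¬e)
⇔ ¬a ∧ ¬d ∨ a ∧ e ∧ ¬d ∨ d ∧ ¬a ∨ d ∧ ¬e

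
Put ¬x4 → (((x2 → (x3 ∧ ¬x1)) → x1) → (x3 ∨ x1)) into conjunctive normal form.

¬x4 → (((x2 → (x3 ∧ ¬x1)) → x1) → (x3 ∨ x1))
⇔ ¬¬x4 ∨ (((x2 → (x3 ∧ ¬x1)) → x1) → (x3 ∨ x1))   (eliminate →)
⇔ ¬¬x4 ∨ ¬((x2 → (x3 ∧ ¬x1)) → x1) ∨ x3 ∨ x1   (eliminate →)
⇔ ¬¬x4 ∨ ¬(¬(x2 → (x3 ∧ ¬x1)) ∨ x1) ∨ x3 ∨ x1   (eliminate →)
⇔ ¬¬x4 ∨ ¬(¬(¬x2 ∨ (x3 ∧ ¬x1)) ∨ x1) ∨ x3 ∨ x1   (eliminate →)
⇔ x4 ∨ ¬(¬(¬x2 ∨ (x3 ∧ ¬x1)) ∨ x1) ∨ x3 ∨ x1   (double negation)
⇔ x4 ∨ (¬¬(¬x2 ∨ (x3 ∧ ¬x1)) ∧ ¬x1) ∨ x3 ∨ x1   (De Morgan)
⇔ x4 ∨ ((¬x2 ∨ (x3 ∧ ¬x1)) ∧ ¬x1) ∨ x3 ∨ x1   (double negation)
⇔ (x4 ∨ ¬x2 ∨ x3 ∨ x3 ∨ x1) ∧ (x4 ∨ ¬x2 ∨ ¬x1 ∨ x3 ∨ x1) ∧ (x4 ∨ ¬x1 ∨ x3 ∨ x1)   (distribute ∨ over ∧)
⇔ x4 ∨ ¬x2 ∨ x3 ∨ x1   (simplify)

x4 ∨ ¬x2 ∨ x3 ∨ x1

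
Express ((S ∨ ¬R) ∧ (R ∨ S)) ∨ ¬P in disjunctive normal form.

((S ∨ ¬R) ∧ (R ∨ S)) ∨ ¬P
≡ (S ∧ R) ∨ (S ∧ S) ∨ (¬R ∧ R) ∨ (¬R ∧ S) ∨ ¬P   [distribute ∧ over ∨]
≡ S ∨ ¬P   [simplify]

S ∨ ¬P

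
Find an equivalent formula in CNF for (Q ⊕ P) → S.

(Q ⊕ P) → S
= ¬(Q ⊕ P) ∨ S   [eliminate →]
= ¬((Q ∨ P) ∧ ¬(Q ∧ P)) ∨ S   [expand ⊕]
= ¬(Q ∨ P) ∨ ¬¬(Q ∧ P) ∨ S   [De Morgan]
= (¬Q ∧ ¬P) ∨ ¬¬(Q ∧ P) ∨ S   [De Morgan]
= (¬Q ∧ ¬P) ∨ (Q ∧ P) ∨ S   [double negation]
= (¬Q ∨ Q ∨ S) ∧ (¬Q ∨ P ∨ S) ∧ (¬P ∨ Q ∨ S) ∧ (¬P ∨ P ∨ S)   [distribute ∨ over ∧]
= (¬Q ∨ P ∨ S) ∧ (¬P ∨ Q ∨ S)   [simplify]

(¬Q ∨ P ∨ S) ∧ (¬P ∨ Q ∨ S)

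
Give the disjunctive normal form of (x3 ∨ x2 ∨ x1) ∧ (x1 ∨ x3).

(x3 ∨ x2 ∨ x1) ∧ (x1 ∨ x3)
≡ x3 ∧ x1 ∨ x3 ∧ x3 ∨ x2 ∧ x1 ∨ x2 ∧ x3 ∨ x1 ∧ x1 ∨ x1 ∧ x3   [distribute ∧ over ∨]
≡ x3 ∨ x1   [simplify]

x3 ∨ x1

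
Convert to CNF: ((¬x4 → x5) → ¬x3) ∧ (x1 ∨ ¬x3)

(¬x4 ∨ ¬x3) ∧ (¬x5 ∨ ¬x3) ∧ (x1 ∨ ¬x3)

((¬x4 → x5) → ¬x3) ∧ (x1 ∨ ¬x3)
= (¬(¬x4 → x5) ∨ ¬x3) ∧ (x1 ∨ ¬x3)
= (¬(¬¬x4 ∨ x5) ∨ ¬x3) ∧ (x1 ∨ ¬x3)
= (¬¬¬x4 ∧ ¬x5 ∨ ¬x3) ∧ (x1 ∨ ¬x3)
= (¬x4 ∧ ¬x5 ∨ ¬x3) ∧ (x1 ∨ ¬x3)
= (¬x4 ∨ ¬x3) ∧ (¬x5 ∨ ¬x3) ∧ (x1 ∨ ¬x3)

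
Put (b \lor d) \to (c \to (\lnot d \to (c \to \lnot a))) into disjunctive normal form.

(b \lor d) \to (c \to (\lnot d \to (c \to \lnot a)))
≡ \lnot (b \lor d) \lor (c \to (\lnot d \to (c \to \lnot a)))
≡ \lnot (b \lor d) \lor \lnot c \lor (\lnot d \to (c \to \lnot a))
≡ \lnot (b \lor d) \lor \lnot c \lor \lnot \lnot d \lor (c \to \lnot a)
≡ \lnot (b \lor d) \lor \lnot c \lor \lnot \lnot d \lor \lnot c \lor \lnot a
≡ (\lnot b \land \lnot d) \lor \lnot c \lor \lnot \lnot d \lor \lnot c \lor \lnot a
≡ (\lnot b \land \lnot d) \lor \lnot c \lor d \lor \lnot c \lor \lnot a
≡ (\lnot b \land \lnot d) \lor \lnot c \lor d \lor \lnot a

(\lnot b \land \lnot d) \lor \lnot c \lor d \lor \lnot a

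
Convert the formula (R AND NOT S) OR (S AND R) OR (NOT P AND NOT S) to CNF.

(R AND NOT S) OR (S AND R) OR (NOT P AND NOT S)
≡ (R OR S OR NOT P) AND (R OR S OR NOT S) AND (R OR R OR NOT P) AND (R OR R OR NOT S) AND (NOT S OR S OR NOT P) AND (NOT S OR S OR NOT S) AND (NOT S OR R OR NOT P) AND (NOT S OR R OR NOT S)
≡ (R OR NOT P) AND (R OR NOT S)

(R OR NOT P) AND (R OR NOT S)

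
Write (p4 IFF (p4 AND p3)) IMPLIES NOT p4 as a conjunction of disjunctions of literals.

(p4 IFF (p4 AND p3)) IMPLIES NOT p4
= NOT (p4 IFF (p4 AND p3)) OR NOT p4
= NOT ((p4 IMPLIES (p4 AND p3)) AND ((p4 AND p3) IMPLIES p4)) OR NOT p4
= NOT ((NOT p4 OR (p4 AND p3)) AND ((p4 AND p3) IMPLIES p4)) OR NOT p4
= NOT ((NOT p4 OR (p4 AND p3)) AND (NOT (p4 AND p3) OR p4)) OR NOT p4
= NOT (NOT p4 OR (p4 AND p3)) OR NOT (NOT (p4 AND p3) OR p4) OR NOT p4
= (NOT NOT p4 AND NOT (p4 AND p3)) OR NOT (NOT (p4 AND p3) OR p4) OR NOT p4
= (p4 AND NOT (p4 AND p3)) OR NOT (NOT (p4 AND p3) OR p4) OR NOT p4
= (p4 AND (NOT p4 OR NOT p3)) OR NOT (NOT (p4 AND p3) OR p4) OR NOT p4
= (p4 AND (NOT p4 OR NOT p3)) OR (NOT NOT (p4 AND p3) AND NOT p4) OR NOT p4
= (p4 AND (NOT p4 OR NOT p3)) OR (p4 AND p3 AND NOT p4) OR NOT p4
= (p4 OR p4 OR NOT p4) AND (p4 OR p3 OR NOT p4) AND (p4 OR NOT p4 OR NOT p4) AND (NOT p4 OR NOT p3 OR p4 OR NOT p4) AND (NOT p4 OR NOT p3 OR p3 OR NOT p4) AND (NOT p4 OR NOT p3 OR NOT p4 OR NOT p4)
= NOT p4 OR NOT p3

NOT p4 OR NOT p3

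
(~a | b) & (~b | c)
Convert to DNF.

(~a & ~b) | (~a & c) | (b & c)

(~a | b) & (~b | c)
≡ (~a & ~b) | (~a & c) | (b & ~b) | (b & c)   [distribute & over |]
≡ (~a & ~b) | (~a & c) | (b & c)   [simplify]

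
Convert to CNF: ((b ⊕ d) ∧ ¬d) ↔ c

(¬b ∨ d ∨ c) ∧ (¬c ∨ b ∨ d) ∧ (¬c ∨ ¬d)

((b ⊕ d) ∧ ¬d) ↔ c
= (((b ⊕ d) ∧ ¬d) → c) ∧ (c → ((b ⊕ d) ∧ ¬d))
= (¬((b ⊕ d) ∧ ¬d) ∨ c) ∧ (c → ((b ⊕ d) ∧ ¬d))
= (¬((b ∨ d) ∧ ¬(b ∧ d) ∧ ¬d) ∨ c) ∧ (c → ((b ⊕ d) ∧ ¬d))
= (¬((b ∨ d) ∧ ¬(b ∧ d) ∧ ¬d) ∨ c) ∧ (¬c ∨ ((b ⊕ d) ∧ ¬d))
= (¬((b ∨ d) ∧ ¬(b ∧ d) ∧ ¬d) ∨ c) ∧ (¬c ∨ ((b ∨ d) ∧ ¬(b ∧ d) ∧ ¬d))
= (¬(b ∨ d) ∨ ¬¬(b ∧ d) ∨ ¬¬d ∨ c) ∧ (¬c ∨ ((b ∨ d) ∧ ¬(b ∧ d) ∧ ¬d))
= ((¬b ∧ ¬d) ∨ ¬¬(b ∧ d) ∨ ¬¬d ∨ c) ∧ (¬c ∨ ((b ∨ d) ∧ ¬(b ∧ d) ∧ ¬d))
= ((¬b ∧ ¬d) ∨ (b ∧ d) ∨ ¬¬d ∨ c) ∧ (¬c ∨ ((b ∨ d) ∧ ¬(b ∧ d) ∧ ¬d))
= ((¬b ∧ ¬d) ∨ (b ∧ d) ∨ d ∨ c) ∧ (¬c ∨ ((b ∨ d) ∧ ¬(b ∧ d) ∧ ¬d))
= ((¬b ∧ ¬d) ∨ (b ∧ d) ∨ d ∨ c) ∧ (¬c ∨ ((b ∨ d) ∧ (¬b ∨ ¬d) ∧ ¬d))
= (¬b ∨ b ∨ d ∨ c) ∧ (¬b ∨ d ∨ d ∨ c) ∧ (¬d ∨ b ∨ d ∨ c) ∧ (¬d ∨ d ∨ d ∨ c) ∧ (¬c ∨ b ∨ d) ∧ (¬c ∨ ¬b ∨ ¬d) ∧ (¬c ∨ ¬d)
= (¬b ∨ d ∨ c) ∧ (¬c ∨ b ∨ d) ∧ (¬c ∨ ¬d)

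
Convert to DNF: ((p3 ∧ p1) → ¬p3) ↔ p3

p3 ∧ ¬p1

((p3 ∧ p1) → ¬p3) ↔ p3
⇔ (((p3 ∧ p1) → ¬p3) → p3) ∧ (p3 → ((p3 ∧ p1) → ¬p3))   (eliminate ↔)
⇔ (¬((p3 ∧ p1) → ¬p3) ∨ p3) ∧ (p3 → ((p3 ∧ p1) → ¬p3))   (eliminate →)
⇔ (¬(¬(p3 ∧ p1) ∨ ¬p3) ∨ p3) ∧ (p3 → ((p3 ∧ p1) → ¬p3))   (eliminate →)
⇔ (¬(¬(p3 ∧ p1) ∨ ¬p3) ∨ p3) ∧ (¬p3 ∨ ((p3 ∧ p1) → ¬p3))   (eliminate →)
⇔ (¬(¬(p3 ∧ p1) ∨ ¬p3) ∨ p3) ∧ (¬p3 ∨ ¬(p3 ∧ p1) ∨ ¬p3)   (eliminate →)
⇔ ((¬¬(p3 ∧ p1) ∧ ¬¬p3) ∨ p3) ∧ (¬p3 ∨ ¬(p3 ∧ p1) ∨ ¬p3)   (De Morgan)
⇔ ((p3 ∧ p1 ∧ ¬¬p3) ∨ p3) ∧ (¬p3 ∨ ¬(p3 ∧ p1) ∨ ¬p3)   (double negation)
⇔ ((p3 ∧ p1 ∧ p3) ∨ p3) ∧ (¬p3 ∨ ¬(p3 ∧ p1) ∨ ¬p3)   (double negation)
⇔ ((p3 ∧ p1 ∧ p3) ∨ p3) ∧ (¬p3 ∨ ¬p3 ∨ ¬p1 ∨ ¬p3)   (De Morgan)
⇔ (p3 ∧ p1 ∧ p3 ∧ ¬p3) ∨ (p3 ∧ p1 ∧ p3 ∧ ¬p3) ∨ (p3 ∧ p1 ∧ p3 ∧ ¬p1) ∨ (p3 ∧ p1 ∧ p3 ∧ ¬p3) ∨ (p3 ∧ ¬p3) ∨ (p3 ∧ ¬p3) ∨ (p3 ∧ ¬p1) ∨ (p3 ∧ ¬p3)   (distribute ∧ over ∨)
⇔ p3 ∧ ¬p1   (simplify)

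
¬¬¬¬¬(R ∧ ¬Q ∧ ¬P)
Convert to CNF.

¬R ∨ Q ∨ P

¬¬¬¬¬(R ∧ ¬Q ∧ ¬P)
= ¬¬¬(R ∧ ¬Q ∧ ¬P)   (double negation)
= ¬(R ∧ ¬Q ∧ ¬P)   (double negation)
= ¬R ∨ ¬¬Q ∨ ¬¬P   (De Morgan)
= ¬R ∨ Q ∨ ¬¬P   (double negation)
= ¬R ∨ Q ∨ P   (double negation)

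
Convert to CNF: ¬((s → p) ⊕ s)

¬((s → p) ⊕ s)
⇔ ¬(((s → p) ∨ s) ∧ ¬((s → p) ∧ s))   [expand ⊕]
⇔ ¬((¬s ∨ p ∨ s) ∧ ¬((s → p) ∧ s))   [eliminate →]
⇔ ¬((¬s ∨ p ∨ s) ∧ ¬((¬s ∨ p) ∧ s))   [eliminate →]
⇔ ¬(¬s ∨ p ∨ s) ∨ ¬¬((¬s ∨ p) ∧ s)   [De Morgan]
⇔ (¬¬s ∧ ¬p ∧ ¬s) ∨ ¬¬((¬s ∨ p) ∧ s)   [De Morgan]
⇔ (s ∧ ¬p ∧ ¬s) ∨ ¬¬((¬s ∨ p) ∧ s)   [double negation]
⇔ (s ∧ ¬p ∧ ¬s) ∨ ((¬s ∨ p) ∧ s)   [double negation]
⇔ (s ∨ ¬s ∨ p) ∧ (s ∨ s) ∧ (¬p ∨ ¬s ∨ p) ∧ (¬p ∨ s) ∧ (¬s ∨ ¬s ∨ p) ∧ (¬s ∨ s)   [distribute ∨ over ∧]
⇔ s ∧ (¬s ∨ p)   [simplify]

s ∧ (¬s ∨ p)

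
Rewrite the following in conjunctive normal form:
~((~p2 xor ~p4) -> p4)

(p2 | p4) & ~p4

~((~p2 xor ~p4) -> p4)
= ~(~(~p2 xor ~p4) | p4)
= ~(~((~p2 | ~p4) & ~(~p2 & ~p4)) | p4)
= ~~((~p2 | ~p4) & ~(~p2 & ~p4)) & ~p4
= (~p2 | ~p4) & ~(~p2 & ~p4) & ~p4
= (~p2 | ~p4) & (~~p2 | ~~p4) & ~p4
= (~p2 | ~p4) & (p2 | ~~p4) & ~p4
= (~p2 | ~p4) & (p2 | p4) & ~p4
= (p2 | p4) & ~p4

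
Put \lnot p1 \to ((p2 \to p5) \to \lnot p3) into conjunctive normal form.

\lnot p1 \to ((p2 \to p5) \to \lnot p3)
≡ \lnot \lnot p1 \lor ((p2 \to p5) \to \lnot p3)   (eliminate \to)
≡ \lnot \lnot p1 \lor \lnot (p2 \to p5) \lor \lnot p3   (eliminate \to)
≡ \lnot \lnot p1 \lor \lnot (\lnot p2 \lor p5) \lor \lnot p3   (eliminate \to)
≡ p1 \lor \lnot (\lnot p2 \lor p5) \lor \lnot p3   (double negation)
≡ p1 \lor (\lnot \lnot p2 \land \lnot p5) \lor \lnot p3   (De Morgan)
≡ p1 \lor (p2 \land \lnot p5) \lor \lnot p3   (double negation)
≡ (p1 \lor p2 \lor \lnot p3) \land (p1 \lor \lnot p5 \lor \lnot p3)   (distribute \lor over \land)

(p1 \lor p2 \lor \lnot p3) \land (p1 \lor \lnot p5 \lor \lnot p3)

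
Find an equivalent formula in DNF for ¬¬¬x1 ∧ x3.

¬¬¬x1 ∧ x3
⇔ ¬x1 ∧ x3   (double negation)

¬x1 ∧ x3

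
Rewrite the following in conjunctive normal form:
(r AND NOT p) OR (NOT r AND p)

(r AND NOT p) OR (NOT r AND p)
≡ (r OR NOT r) AND (r OR p) AND (NOT p OR NOT r) AND (NOT p OR p)   — distribute OR over AND
≡ (r OR p) AND (NOT p OR NOT r)   — simplify

(r OR p) AND (NOT p OR NOT r)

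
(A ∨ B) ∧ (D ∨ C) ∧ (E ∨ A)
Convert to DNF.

(A ∨ B) ∧ (D ∨ C) ∧ (E ∨ A)
≡ (A ∧ D ∧ E) ∨ (A ∧ D ∧ A) ∨ (A ∧ C ∧ E) ∨ (A ∧ C ∧ A) ∨ (B ∧ D ∧ E) ∨ (B ∧ D ∧ A) ∨ (B ∧ C ∧ E) ∨ (B ∧ C ∧ A)   — distribute ∧ over ∨
≡ (A ∧ D) ∨ (A ∧ C) ∨ (B ∧ D ∧ E) ∨ (B ∧ C ∧ E)   — simplify

(A ∧ D) ∨ (A ∧ C) ∨ (B ∧ D ∧ E) ∨ (B ∧ C ∧ E)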